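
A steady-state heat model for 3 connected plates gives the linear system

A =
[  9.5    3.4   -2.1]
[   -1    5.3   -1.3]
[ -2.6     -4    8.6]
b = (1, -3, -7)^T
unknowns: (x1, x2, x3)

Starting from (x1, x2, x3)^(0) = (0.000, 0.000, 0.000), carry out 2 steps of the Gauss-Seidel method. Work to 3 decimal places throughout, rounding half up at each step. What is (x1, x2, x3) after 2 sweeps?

Iteration 1:
  x1 = (1 - (3.4)·0.000 - (-2.1)·0.000) / (9.5) = 0.105
  x2 = (-3 - (-1)·0.105 - (-1.3)·0.000) / (5.3) = -0.546
  x3 = (-7 - (-2.6)·0.105 - (-4)·-0.546) / (8.6) = -1.036
Iteration 2:
  x1 = (1 - (3.4)·-0.546 - (-2.1)·-1.036) / (9.5) = 0.072
  x2 = (-3 - (-1)·0.072 - (-1.3)·-1.036) / (5.3) = -0.807
  x3 = (-7 - (-2.6)·0.072 - (-4)·-0.807) / (8.6) = -1.168

(0.072, -0.807, -1.168)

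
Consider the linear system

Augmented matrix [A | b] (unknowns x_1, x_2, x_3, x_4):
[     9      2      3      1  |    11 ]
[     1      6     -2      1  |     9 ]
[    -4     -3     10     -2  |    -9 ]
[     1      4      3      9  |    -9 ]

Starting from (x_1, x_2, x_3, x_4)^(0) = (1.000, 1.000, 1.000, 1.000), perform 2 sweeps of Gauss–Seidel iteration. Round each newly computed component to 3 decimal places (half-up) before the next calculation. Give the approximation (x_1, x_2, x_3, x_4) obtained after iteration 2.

(1.070, 1.613, -0.340, -1.722)

Iteration 1:
  x_1 = (11 - (2)·1.000 - (3)·1.000 - (1)·1.000) / (9) = 0.556
  x_2 = (9 - (1)·0.556 - (-2)·1.000 - (1)·1.000) / (6) = 1.574
  x_3 = (-9 - (-4)·0.556 - (-3)·1.574 - (-2)·1.000) / (10) = -0.005
  x_4 = (-9 - (1)·0.556 - (4)·1.574 - (3)·-0.005) / (9) = -1.760
Iteration 2:
  x_1 = (11 - (2)·1.574 - (3)·-0.005 - (1)·-1.760) / (9) = 1.070
  x_2 = (9 - (1)·1.070 - (-2)·-0.005 - (1)·-1.760) / (6) = 1.613
  x_3 = (-9 - (-4)·1.070 - (-3)·1.613 - (-2)·-1.760) / (10) = -0.340
  x_4 = (-9 - (1)·1.070 - (4)·1.613 - (3)·-0.340) / (9) = -1.722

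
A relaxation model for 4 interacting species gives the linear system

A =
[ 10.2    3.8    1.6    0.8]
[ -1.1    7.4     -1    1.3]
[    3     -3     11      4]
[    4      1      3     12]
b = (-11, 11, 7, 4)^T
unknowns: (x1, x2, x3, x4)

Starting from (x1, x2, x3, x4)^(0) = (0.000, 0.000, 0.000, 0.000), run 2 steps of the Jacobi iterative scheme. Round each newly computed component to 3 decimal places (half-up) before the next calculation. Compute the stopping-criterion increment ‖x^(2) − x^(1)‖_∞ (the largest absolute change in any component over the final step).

Iteration 1:
  x1 = (-11 - (3.8)·0.000 - (1.6)·0.000 - (0.8)·0.000) / (10.2) = -1.078
  x2 = (11 - (-1.1)·0.000 - (-1)·0.000 - (1.3)·0.000) / (7.4) = 1.486
  x3 = (7 - (3)·0.000 - (-3)·0.000 - (4)·0.000) / (11) = 0.636
  x4 = (4 - (4)·0.000 - (1)·0.000 - (3)·0.000) / (12) = 0.333
Iteration 2:
  x1 = (-11 - (3.8)·1.486 - (1.6)·0.636 - (0.8)·0.333) / (10.2) = -1.758
  x2 = (11 - (-1.1)·-1.078 - (-1)·0.636 - (1.3)·0.333) / (7.4) = 1.354
  x3 = (7 - (3)·-1.078 - (-3)·1.486 - (4)·0.333) / (11) = 1.215
  x4 = (4 - (4)·-1.078 - (1)·1.486 - (3)·0.636) / (12) = 0.410
Change: (-0.680, -0.132, 0.579, 0.077) → max |·| = 0.680

0.680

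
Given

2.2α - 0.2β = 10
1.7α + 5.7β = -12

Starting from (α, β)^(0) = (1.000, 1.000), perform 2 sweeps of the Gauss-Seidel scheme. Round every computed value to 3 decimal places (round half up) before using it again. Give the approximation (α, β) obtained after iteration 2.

Iteration 1:
  α = (10 - (-0.2)·1.000) / (2.2) = 4.636
  β = (-12 - (1.7)·4.636) / (5.7) = -3.488
Iteration 2:
  α = (10 - (-0.2)·-3.488) / (2.2) = 4.228
  β = (-12 - (1.7)·4.228) / (5.7) = -3.366

(4.228, -3.366)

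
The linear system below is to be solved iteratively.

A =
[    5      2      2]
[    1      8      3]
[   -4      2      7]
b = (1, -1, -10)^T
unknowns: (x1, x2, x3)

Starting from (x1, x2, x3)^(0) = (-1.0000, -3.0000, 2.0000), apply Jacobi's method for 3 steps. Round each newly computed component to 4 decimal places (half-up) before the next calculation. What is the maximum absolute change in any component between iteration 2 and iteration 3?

Iteration 1:
  x1 = (1 - (2)·-3.0000 - (2)·2.0000) / (5) = 0.6000
  x2 = (-1 - (1)·-1.0000 - (3)·2.0000) / (8) = -0.7500
  x3 = (-10 - (-4)·-1.0000 - (2)·-3.0000) / (7) = -1.1429
Iteration 2:
  x1 = (1 - (2)·-0.7500 - (2)·-1.1429) / (5) = 0.9572
  x2 = (-1 - (1)·0.6000 - (3)·-1.1429) / (8) = 0.2286
  x3 = (-10 - (-4)·0.6000 - (2)·-0.7500) / (7) = -0.8714
Iteration 3:
  x1 = (1 - (2)·0.2286 - (2)·-0.8714) / (5) = 0.4571
  x2 = (-1 - (1)·0.9572 - (3)·-0.8714) / (8) = 0.0821
  x3 = (-10 - (-4)·0.9572 - (2)·0.2286) / (7) = -0.9469
Change: (-0.5001, -0.1465, -0.0755) → max |·| = 0.5001

0.5001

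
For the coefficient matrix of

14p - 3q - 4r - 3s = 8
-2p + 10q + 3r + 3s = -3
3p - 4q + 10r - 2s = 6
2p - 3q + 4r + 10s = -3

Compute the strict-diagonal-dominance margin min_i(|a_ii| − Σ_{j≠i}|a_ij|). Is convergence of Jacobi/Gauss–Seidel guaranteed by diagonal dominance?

1

row 1: |14| − (3+4+3) = 4
row 2: |10| − (2+3+3) = 2
row 3: |10| − (3+4+2) = 1
row 4: |10| − (2+3+4) = 1
minimum over rows = 1 → strictly diagonally dominant (convergence guaranteed)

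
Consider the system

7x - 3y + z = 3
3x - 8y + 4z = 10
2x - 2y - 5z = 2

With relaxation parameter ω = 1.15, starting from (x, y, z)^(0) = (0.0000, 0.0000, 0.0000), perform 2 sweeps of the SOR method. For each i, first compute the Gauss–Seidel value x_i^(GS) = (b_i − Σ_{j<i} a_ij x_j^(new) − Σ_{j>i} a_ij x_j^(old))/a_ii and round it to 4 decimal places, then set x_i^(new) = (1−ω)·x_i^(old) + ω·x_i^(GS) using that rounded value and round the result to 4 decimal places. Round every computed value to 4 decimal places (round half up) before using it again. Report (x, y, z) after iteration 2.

(-0.2391, -1.1669, -0.0828)

Iteration 1:
  x: GS value = (3 - (-3)·0.0000 - (1)·0.0000) / (7) = 0.4286;  x ← (1−ω)·0.0000 + ω·0.4286 = 0.4929
  y: GS value = (10 - (3)·0.4929 - (4)·0.0000) / (-8) = -1.0652;  y ← (1−ω)·0.0000 + ω·-1.0652 = -1.2250
  z: GS value = (2 - (2)·0.4929 - (-2)·-1.2250) / (-5) = 0.2872;  z ← (1−ω)·0.0000 + ω·0.2872 = 0.3303
Iteration 2:
  x: GS value = (3 - (-3)·-1.2250 - (1)·0.3303) / (7) = -0.1436;  x ← (1−ω)·0.4929 + ω·-0.1436 = -0.2391
  y: GS value = (10 - (3)·-0.2391 - (4)·0.3303) / (-8) = -1.1745;  y ← (1−ω)·-1.2250 + ω·-1.1745 = -1.1669
  z: GS value = (2 - (2)·-0.2391 - (-2)·-1.1669) / (-5) = -0.0289;  z ← (1−ω)·0.3303 + ω·-0.0289 = -0.0828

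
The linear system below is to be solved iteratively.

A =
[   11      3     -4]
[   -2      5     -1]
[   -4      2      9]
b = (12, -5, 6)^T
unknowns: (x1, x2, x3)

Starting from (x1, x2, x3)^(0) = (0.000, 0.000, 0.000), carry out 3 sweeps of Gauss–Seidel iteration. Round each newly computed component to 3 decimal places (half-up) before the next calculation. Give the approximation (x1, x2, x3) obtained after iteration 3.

(1.631, -0.060, 1.405)

Iteration 1:
  x1 = (12 - (3)·0.000 - (-4)·0.000) / (11) = 1.091
  x2 = (-5 - (-2)·1.091 - (-1)·0.000) / (5) = -0.564
  x3 = (6 - (-4)·1.091 - (2)·-0.564) / (9) = 1.277
Iteration 2:
  x1 = (12 - (3)·-0.564 - (-4)·1.277) / (11) = 1.709
  x2 = (-5 - (-2)·1.709 - (-1)·1.277) / (5) = -0.061
  x3 = (6 - (-4)·1.709 - (2)·-0.061) / (9) = 1.440
Iteration 3:
  x1 = (12 - (3)·-0.061 - (-4)·1.440) / (11) = 1.631
  x2 = (-5 - (-2)·1.631 - (-1)·1.440) / (5) = -0.060
  x3 = (6 - (-4)·1.631 - (2)·-0.060) / (9) = 1.405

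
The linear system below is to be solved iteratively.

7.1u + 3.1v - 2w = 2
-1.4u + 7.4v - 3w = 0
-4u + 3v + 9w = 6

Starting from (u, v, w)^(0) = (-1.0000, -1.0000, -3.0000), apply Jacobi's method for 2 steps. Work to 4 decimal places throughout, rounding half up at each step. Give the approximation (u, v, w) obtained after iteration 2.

Iteration 1:
  u = (2 - (3.1)·-1.0000 - (-2)·-3.0000) / (7.1) = -0.1268
  v = (0 - (-1.4)·-1.0000 - (-3)·-3.0000) / (7.4) = -1.4054
  w = (6 - (-4)·-1.0000 - (3)·-1.0000) / (9) = 0.5556
Iteration 2:
  u = (2 - (3.1)·-1.4054 - (-2)·0.5556) / (7.1) = 1.0518
  v = (0 - (-1.4)·-0.1268 - (-3)·0.5556) / (7.4) = 0.2013
  w = (6 - (-4)·-0.1268 - (3)·-1.4054) / (9) = 1.0788

(1.0518, 0.2013, 1.0788)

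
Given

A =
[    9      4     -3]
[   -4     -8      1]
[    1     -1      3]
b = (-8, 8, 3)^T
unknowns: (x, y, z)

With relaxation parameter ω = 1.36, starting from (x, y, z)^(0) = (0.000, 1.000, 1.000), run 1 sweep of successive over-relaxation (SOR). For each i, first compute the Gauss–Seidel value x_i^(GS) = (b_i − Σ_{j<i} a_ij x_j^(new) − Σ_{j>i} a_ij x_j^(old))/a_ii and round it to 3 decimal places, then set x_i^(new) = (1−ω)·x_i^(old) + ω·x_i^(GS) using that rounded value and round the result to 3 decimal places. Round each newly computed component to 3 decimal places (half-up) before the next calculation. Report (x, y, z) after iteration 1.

Iteration 1:
  x: GS value = (-8 - (4)·1.000 - (-3)·1.000) / (9) = -1.000;  x ← (1−ω)·0.000 + ω·-1.000 = -1.360
  y: GS value = (8 - (-4)·-1.360 - (1)·1.000) / (-8) = -0.195;  y ← (1−ω)·1.000 + ω·-0.195 = -0.625
  z: GS value = (3 - (1)·-1.360 - (-1)·-0.625) / (3) = 1.245;  z ← (1−ω)·1.000 + ω·1.245 = 1.333

(-1.360, -0.625, 1.333)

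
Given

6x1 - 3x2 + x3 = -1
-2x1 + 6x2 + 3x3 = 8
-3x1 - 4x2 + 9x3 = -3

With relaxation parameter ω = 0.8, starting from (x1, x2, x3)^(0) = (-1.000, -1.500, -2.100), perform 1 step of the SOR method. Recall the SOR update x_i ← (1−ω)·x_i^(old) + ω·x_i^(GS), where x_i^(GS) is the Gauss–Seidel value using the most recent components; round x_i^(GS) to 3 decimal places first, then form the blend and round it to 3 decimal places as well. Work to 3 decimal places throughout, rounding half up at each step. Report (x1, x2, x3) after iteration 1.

Iteration 1:
  x1: GS value = (-1 - (-3)·-1.500 - (1)·-2.100) / (6) = -0.567;  x1 ← (1−ω)·-1.000 + ω·-0.567 = -0.654
  x2: GS value = (8 - (-2)·-0.654 - (3)·-2.100) / (6) = 2.165;  x2 ← (1−ω)·-1.500 + ω·2.165 = 1.432
  x3: GS value = (-3 - (-3)·-0.654 - (-4)·1.432) / (9) = 0.085;  x3 ← (1−ω)·-2.100 + ω·0.085 = -0.352

(-0.654, 1.432, -0.352)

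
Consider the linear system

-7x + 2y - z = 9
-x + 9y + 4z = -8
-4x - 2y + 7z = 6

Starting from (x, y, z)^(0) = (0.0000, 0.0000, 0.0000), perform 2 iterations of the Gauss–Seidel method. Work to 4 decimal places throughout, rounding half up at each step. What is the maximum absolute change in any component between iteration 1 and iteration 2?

Iteration 1:
  x = (9 - (2)·0.0000 - (-1)·0.0000) / (-7) = -1.2857
  y = (-8 - (-1)·-1.2857 - (4)·0.0000) / (9) = -1.0317
  z = (6 - (-4)·-1.2857 - (-2)·-1.0317) / (7) = -0.1723
Iteration 2:
  x = (9 - (2)·-1.0317 - (-1)·-0.1723) / (-7) = -1.5559
  y = (-8 - (-1)·-1.5559 - (4)·-0.1723) / (9) = -0.9852
  z = (6 - (-4)·-1.5559 - (-2)·-0.9852) / (7) = -0.3134
Change: (-0.2702, 0.0465, -0.1411) → max |·| = 0.2702

0.2702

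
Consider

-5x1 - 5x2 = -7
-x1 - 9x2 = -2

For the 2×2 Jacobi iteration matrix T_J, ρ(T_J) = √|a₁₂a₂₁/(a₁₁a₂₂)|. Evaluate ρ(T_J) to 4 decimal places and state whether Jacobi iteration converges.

a₁₂a₂₁/(a₁₁a₂₂) = (-5)·(-1) / ((-5)·(-9)) = 0.111111
ρ = √|0.111111| = √0.111111 = 0.3333
ρ < 1, so Jacobi converges

0.3333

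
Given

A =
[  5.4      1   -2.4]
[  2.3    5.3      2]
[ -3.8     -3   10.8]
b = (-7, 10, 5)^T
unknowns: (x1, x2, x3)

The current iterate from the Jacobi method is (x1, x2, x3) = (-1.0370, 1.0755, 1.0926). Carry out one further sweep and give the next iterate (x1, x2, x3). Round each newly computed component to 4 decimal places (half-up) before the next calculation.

One sweep:
  x1 = (-7 - (1)·1.0755 - (-2.4)·1.0926) / (5.4) = -1.0099
  x2 = (10 - (2.3)·-1.0370 - (2)·1.0926) / (5.3) = 1.9245
  x3 = (5 - (-3.8)·-1.0370 - (-3)·1.0755) / (10.8) = 0.3968

(-1.0099, 1.9245, 0.3968)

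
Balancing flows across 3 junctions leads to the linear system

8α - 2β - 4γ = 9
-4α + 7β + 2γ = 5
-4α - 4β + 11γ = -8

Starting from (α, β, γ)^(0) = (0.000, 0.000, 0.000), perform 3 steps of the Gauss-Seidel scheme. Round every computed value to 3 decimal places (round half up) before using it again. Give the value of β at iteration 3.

Iteration 1:
  α = (9 - (-2)·0.000 - (-4)·0.000) / (8) = 1.125
  β = (5 - (-4)·1.125 - (2)·0.000) / (7) = 1.357
  γ = (-8 - (-4)·1.125 - (-4)·1.357) / (11) = 0.175
Iteration 2:
  α = (9 - (-2)·1.357 - (-4)·0.175) / (8) = 1.552
  β = (5 - (-4)·1.552 - (2)·0.175) / (7) = 1.551
  γ = (-8 - (-4)·1.552 - (-4)·1.551) / (11) = 0.401
Iteration 3:
  α = (9 - (-2)·1.551 - (-4)·0.401) / (8) = 1.713
  β = (5 - (-4)·1.713 - (2)·0.401) / (7) = 1.579
  γ = (-8 - (-4)·1.713 - (-4)·1.579) / (11) = 0.470

1.579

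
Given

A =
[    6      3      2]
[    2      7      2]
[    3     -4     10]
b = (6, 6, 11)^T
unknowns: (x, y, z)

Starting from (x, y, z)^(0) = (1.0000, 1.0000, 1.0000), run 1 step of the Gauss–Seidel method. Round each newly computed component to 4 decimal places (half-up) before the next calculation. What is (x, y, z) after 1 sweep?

(0.1667, 0.5238, 1.2595)

Iteration 1:
  x = (6 - (3)·1.0000 - (2)·1.0000) / (6) = 0.1667
  y = (6 - (2)·0.1667 - (2)·1.0000) / (7) = 0.5238
  z = (11 - (3)·0.1667 - (-4)·0.5238) / (10) = 1.2595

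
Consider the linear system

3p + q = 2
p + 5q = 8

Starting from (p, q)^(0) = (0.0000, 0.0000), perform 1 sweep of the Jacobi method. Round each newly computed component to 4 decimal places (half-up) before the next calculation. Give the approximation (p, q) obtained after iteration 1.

Iteration 1:
  p = (2 - (1)·0.0000) / (3) = 0.6667
  q = (8 - (1)·0.0000) / (5) = 1.6000

(0.6667, 1.6000)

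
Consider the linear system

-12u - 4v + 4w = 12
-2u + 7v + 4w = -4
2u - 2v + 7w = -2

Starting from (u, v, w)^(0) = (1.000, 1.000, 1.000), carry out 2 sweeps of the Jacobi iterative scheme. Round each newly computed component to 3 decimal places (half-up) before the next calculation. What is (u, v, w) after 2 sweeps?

Iteration 1:
  u = (12 - (-4)·1.000 - (4)·1.000) / (-12) = -1.000
  v = (-4 - (-2)·1.000 - (4)·1.000) / (7) = -0.857
  w = (-2 - (2)·1.000 - (-2)·1.000) / (7) = -0.286
Iteration 2:
  u = (12 - (-4)·-0.857 - (4)·-0.286) / (-12) = -0.810
  v = (-4 - (-2)·-1.000 - (4)·-0.286) / (7) = -0.694
  w = (-2 - (2)·-1.000 - (-2)·-0.857) / (7) = -0.245

(-0.810, -0.694, -0.245)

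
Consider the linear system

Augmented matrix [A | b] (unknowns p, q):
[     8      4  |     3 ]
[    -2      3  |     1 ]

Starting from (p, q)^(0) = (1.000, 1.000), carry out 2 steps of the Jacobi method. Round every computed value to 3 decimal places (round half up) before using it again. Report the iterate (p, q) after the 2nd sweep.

Iteration 1:
  p = (3 - (4)·1.000) / (8) = -0.125
  q = (1 - (-2)·1.000) / (3) = 1.000
Iteration 2:
  p = (3 - (4)·1.000) / (8) = -0.125
  q = (1 - (-2)·-0.125) / (3) = 0.250

(-0.125, 0.250)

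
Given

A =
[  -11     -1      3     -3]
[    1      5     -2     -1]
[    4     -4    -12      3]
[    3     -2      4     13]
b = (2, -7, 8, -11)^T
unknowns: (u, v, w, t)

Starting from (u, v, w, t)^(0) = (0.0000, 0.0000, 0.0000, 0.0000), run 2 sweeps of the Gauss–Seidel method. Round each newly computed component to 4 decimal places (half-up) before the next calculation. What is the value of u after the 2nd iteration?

Iteration 1:
  u = (2 - (-1)·0.0000 - (3)·0.0000 - (-3)·0.0000) / (-11) = -0.1818
  v = (-7 - (1)·-0.1818 - (-2)·0.0000 - (-1)·0.0000) / (5) = -1.3636
  w = (8 - (4)·-0.1818 - (-4)·-1.3636 - (3)·0.0000) / (-12) = -0.2727
  t = (-11 - (3)·-0.1818 - (-2)·-1.3636 - (4)·-0.2727) / (13) = -0.9301
Iteration 2:
  u = (2 - (-1)·-1.3636 - (3)·-0.2727 - (-3)·-0.9301) / (-11) = 0.1214
  v = (-7 - (1)·0.1214 - (-2)·-0.2727 - (-1)·-0.9301) / (5) = -1.7194
  w = (8 - (4)·0.1214 - (-4)·-1.7194 - (3)·-0.9301) / (-12) = -0.2856
  t = (-11 - (3)·0.1214 - (-2)·-1.7194 - (4)·-0.2856) / (13) = -1.0508

0.1214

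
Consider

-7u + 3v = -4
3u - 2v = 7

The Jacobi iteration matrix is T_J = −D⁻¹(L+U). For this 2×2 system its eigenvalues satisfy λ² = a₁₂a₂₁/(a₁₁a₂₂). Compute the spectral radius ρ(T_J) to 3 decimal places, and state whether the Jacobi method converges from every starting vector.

0.802

a₁₂a₂₁/(a₁₁a₂₂) = (3)·(3) / ((-7)·(-2)) = 0.642857
ρ = √|0.642857| = √0.642857 = 0.802
ρ < 1, so Jacobi converges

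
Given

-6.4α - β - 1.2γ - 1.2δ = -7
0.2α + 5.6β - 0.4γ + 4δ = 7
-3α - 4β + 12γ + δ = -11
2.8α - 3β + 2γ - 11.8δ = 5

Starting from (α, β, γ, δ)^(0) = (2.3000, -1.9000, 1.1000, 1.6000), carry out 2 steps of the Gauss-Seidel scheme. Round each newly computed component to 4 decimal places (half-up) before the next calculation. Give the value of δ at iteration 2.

Iteration 1:
  α = (-7 - (-1)·-1.9000 - (-1.2)·1.1000 - (-1.2)·1.6000) / (-6.4) = 0.8844
  β = (7 - (0.2)·0.8844 - (-0.4)·1.1000 - (4)·1.6000) / (5.6) = 0.1541
  γ = (-11 - (-3)·0.8844 - (-4)·0.1541 - (1)·1.6000) / (12) = -0.7775
  δ = (5 - (2.8)·0.8844 - (-3)·0.1541 - (2)·-0.7775) / (-11.8) = -0.3848
Iteration 2:
  α = (-7 - (-1)·0.1541 - (-1.2)·-0.7775 - (-1.2)·-0.3848) / (-6.4) = 1.2876
  β = (7 - (0.2)·1.2876 - (-0.4)·-0.7775 - (4)·-0.3848) / (5.6) = 1.4233
  γ = (-11 - (-3)·1.2876 - (-4)·1.4233 - (1)·-0.3848) / (12) = -0.0883
  δ = (5 - (2.8)·1.2876 - (-3)·1.4233 - (2)·-0.0883) / (-11.8) = -0.4950

-0.4950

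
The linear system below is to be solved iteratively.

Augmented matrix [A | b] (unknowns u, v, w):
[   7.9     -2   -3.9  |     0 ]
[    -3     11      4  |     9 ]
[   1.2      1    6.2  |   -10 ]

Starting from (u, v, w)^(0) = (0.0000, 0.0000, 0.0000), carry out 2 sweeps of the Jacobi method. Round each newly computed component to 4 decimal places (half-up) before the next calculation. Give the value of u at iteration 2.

-0.5891

Iteration 1:
  u = (0 - (-2)·0.0000 - (-3.9)·0.0000) / (7.9) = 0.0000
  v = (9 - (-3)·0.0000 - (4)·0.0000) / (11) = 0.8182
  w = (-10 - (1.2)·0.0000 - (1)·0.0000) / (6.2) = -1.6129
Iteration 2:
  u = (0 - (-2)·0.8182 - (-3.9)·-1.6129) / (7.9) = -0.5891
  v = (9 - (-3)·0.0000 - (4)·-1.6129) / (11) = 1.4047
  w = (-10 - (1.2)·0.0000 - (1)·0.8182) / (6.2) = -1.7449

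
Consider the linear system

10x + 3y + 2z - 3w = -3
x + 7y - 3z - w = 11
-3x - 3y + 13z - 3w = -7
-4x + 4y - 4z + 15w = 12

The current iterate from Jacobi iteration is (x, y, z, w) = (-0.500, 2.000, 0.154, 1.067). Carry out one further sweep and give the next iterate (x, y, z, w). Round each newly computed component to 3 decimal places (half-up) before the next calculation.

(-0.611, 1.861, 0.054, 0.174)

One sweep:
  x = (-3 - (3)·2.000 - (2)·0.154 - (-3)·1.067) / (10) = -0.611
  y = (11 - (1)·-0.500 - (-3)·0.154 - (-1)·1.067) / (7) = 1.861
  z = (-7 - (-3)·-0.500 - (-3)·2.000 - (-3)·1.067) / (13) = 0.054
  w = (12 - (-4)·-0.500 - (4)·2.000 - (-4)·0.154) / (15) = 0.174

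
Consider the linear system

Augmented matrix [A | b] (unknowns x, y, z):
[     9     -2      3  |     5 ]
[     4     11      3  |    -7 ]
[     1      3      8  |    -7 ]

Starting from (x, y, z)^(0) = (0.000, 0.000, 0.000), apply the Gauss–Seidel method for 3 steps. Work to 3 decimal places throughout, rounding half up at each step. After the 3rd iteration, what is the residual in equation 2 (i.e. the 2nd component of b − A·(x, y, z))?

Iteration 1:
  x = (5 - (-2)·0.000 - (3)·0.000) / (9) = 0.556
  y = (-7 - (4)·0.556 - (3)·0.000) / (11) = -0.839
  z = (-7 - (1)·0.556 - (3)·-0.839) / (8) = -0.630
Iteration 2:
  x = (5 - (-2)·-0.839 - (3)·-0.630) / (9) = 0.579
  y = (-7 - (4)·0.579 - (3)·-0.630) / (11) = -0.675
  z = (-7 - (1)·0.579 - (3)·-0.675) / (8) = -0.694
Iteration 3:
  x = (5 - (-2)·-0.675 - (3)·-0.694) / (9) = 0.637
  y = (-7 - (4)·0.637 - (3)·-0.694) / (11) = -0.679
  z = (-7 - (1)·0.637 - (3)·-0.679) / (8) = -0.700
Residual b − A·x = (0.009, 0.021, 0.000)

0.021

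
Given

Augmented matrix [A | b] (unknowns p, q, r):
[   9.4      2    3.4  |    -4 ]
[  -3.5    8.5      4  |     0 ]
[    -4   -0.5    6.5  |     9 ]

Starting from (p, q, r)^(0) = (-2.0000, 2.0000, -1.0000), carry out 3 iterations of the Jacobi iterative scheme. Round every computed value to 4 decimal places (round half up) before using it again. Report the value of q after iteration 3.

Iteration 1:
  p = (-4 - (2)·2.0000 - (3.4)·-1.0000) / (9.4) = -0.4894
  q = (0 - (-3.5)·-2.0000 - (4)·-1.0000) / (8.5) = -0.3529
  r = (9 - (-4)·-2.0000 - (-0.5)·2.0000) / (6.5) = 0.3077
Iteration 2:
  p = (-4 - (2)·-0.3529 - (3.4)·0.3077) / (9.4) = -0.4617
  q = (0 - (-3.5)·-0.4894 - (4)·0.3077) / (8.5) = -0.3463
  r = (9 - (-4)·-0.4894 - (-0.5)·-0.3529) / (6.5) = 1.0563
Iteration 3:
  p = (-4 - (2)·-0.3463 - (3.4)·1.0563) / (9.4) = -0.7339
  q = (0 - (-3.5)·-0.4617 - (4)·1.0563) / (8.5) = -0.6872
  r = (9 - (-4)·-0.4617 - (-0.5)·-0.3463) / (6.5) = 1.0739

-0.6872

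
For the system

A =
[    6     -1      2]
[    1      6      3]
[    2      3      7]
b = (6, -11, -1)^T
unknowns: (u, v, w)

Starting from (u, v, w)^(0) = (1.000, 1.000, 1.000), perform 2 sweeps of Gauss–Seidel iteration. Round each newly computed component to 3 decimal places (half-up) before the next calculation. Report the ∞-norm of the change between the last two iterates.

Iteration 1:
  u = (6 - (-1)·1.000 - (2)·1.000) / (6) = 0.833
  v = (-11 - (1)·0.833 - (3)·1.000) / (6) = -2.472
  w = (-1 - (2)·0.833 - (3)·-2.472) / (7) = 0.679
Iteration 2:
  u = (6 - (-1)·-2.472 - (2)·0.679) / (6) = 0.362
  v = (-11 - (1)·0.362 - (3)·0.679) / (6) = -2.233
  w = (-1 - (2)·0.362 - (3)·-2.233) / (7) = 0.711
Change: (-0.471, 0.239, 0.032) → max |·| = 0.471

0.471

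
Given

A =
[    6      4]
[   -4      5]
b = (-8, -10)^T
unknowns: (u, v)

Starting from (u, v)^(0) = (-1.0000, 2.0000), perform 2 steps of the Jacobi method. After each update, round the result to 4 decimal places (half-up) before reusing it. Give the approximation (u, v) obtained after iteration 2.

(0.5333, -4.1334)

Iteration 1:
  u = (-8 - (4)·2.0000) / (6) = -2.6667
  v = (-10 - (-4)·-1.0000) / (5) = -2.8000
Iteration 2:
  u = (-8 - (4)·-2.8000) / (6) = 0.5333
  v = (-10 - (-4)·-2.6667) / (5) = -4.1334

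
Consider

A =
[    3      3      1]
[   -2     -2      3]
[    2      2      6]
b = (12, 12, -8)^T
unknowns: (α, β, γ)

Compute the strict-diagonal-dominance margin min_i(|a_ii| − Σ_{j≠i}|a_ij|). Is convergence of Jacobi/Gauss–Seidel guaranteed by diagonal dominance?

-3

row 1: |3| − (3+1) = -1
row 2: |-2| − (2+3) = -3
row 3: |6| − (2+2) = 2
minimum over rows = -3 → not strictly diagonally dominant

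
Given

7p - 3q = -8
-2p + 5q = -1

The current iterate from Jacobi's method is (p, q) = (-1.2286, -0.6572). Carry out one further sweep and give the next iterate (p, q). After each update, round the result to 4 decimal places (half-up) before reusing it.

(-1.4245, -0.6914)

One sweep:
  p = (-8 - (-3)·-0.6572) / (7) = -1.4245
  q = (-1 - (-2)·-1.2286) / (5) = -0.6914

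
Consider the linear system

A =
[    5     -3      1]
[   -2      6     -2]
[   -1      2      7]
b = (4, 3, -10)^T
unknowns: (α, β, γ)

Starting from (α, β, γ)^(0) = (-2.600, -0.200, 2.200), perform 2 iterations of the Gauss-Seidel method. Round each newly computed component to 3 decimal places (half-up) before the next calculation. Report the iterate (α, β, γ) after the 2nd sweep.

(1.942, 0.558, -1.311)

Iteration 1:
  α = (4 - (-3)·-0.200 - (1)·2.200) / (5) = 0.240
  β = (3 - (-2)·0.240 - (-2)·2.200) / (6) = 1.313
  γ = (-10 - (-1)·0.240 - (2)·1.313) / (7) = -1.769
Iteration 2:
  α = (4 - (-3)·1.313 - (1)·-1.769) / (5) = 1.942
  β = (3 - (-2)·1.942 - (-2)·-1.769) / (6) = 0.558
  γ = (-10 - (-1)·1.942 - (2)·0.558) / (7) = -1.311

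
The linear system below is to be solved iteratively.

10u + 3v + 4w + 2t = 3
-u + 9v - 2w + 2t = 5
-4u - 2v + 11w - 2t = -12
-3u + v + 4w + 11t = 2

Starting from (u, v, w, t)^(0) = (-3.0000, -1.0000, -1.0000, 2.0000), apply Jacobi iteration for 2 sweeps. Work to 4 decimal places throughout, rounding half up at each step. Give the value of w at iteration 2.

-0.9866

Iteration 1:
  u = (3 - (3)·-1.0000 - (4)·-1.0000 - (2)·2.0000) / (10) = 0.6000
  v = (5 - (-1)·-3.0000 - (-2)·-1.0000 - (2)·2.0000) / (9) = -0.4444
  w = (-12 - (-4)·-3.0000 - (-2)·-1.0000 - (-2)·2.0000) / (11) = -2.0000
  t = (2 - (-3)·-3.0000 - (1)·-1.0000 - (4)·-1.0000) / (11) = -0.1818
Iteration 2:
  u = (3 - (3)·-0.4444 - (4)·-2.0000 - (2)·-0.1818) / (10) = 1.2697
  v = (5 - (-1)·0.6000 - (-2)·-2.0000 - (2)·-0.1818) / (9) = 0.2182
  w = (-12 - (-4)·0.6000 - (-2)·-0.4444 - (-2)·-0.1818) / (11) = -0.9866
  t = (2 - (-3)·0.6000 - (1)·-0.4444 - (4)·-2.0000) / (11) = 1.1131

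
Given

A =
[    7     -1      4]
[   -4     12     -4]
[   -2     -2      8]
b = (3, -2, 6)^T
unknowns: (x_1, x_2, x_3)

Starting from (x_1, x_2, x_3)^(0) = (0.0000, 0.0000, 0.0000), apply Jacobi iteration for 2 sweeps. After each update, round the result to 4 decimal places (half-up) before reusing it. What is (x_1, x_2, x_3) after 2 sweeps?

Iteration 1:
  x_1 = (3 - (-1)·0.0000 - (4)·0.0000) / (7) = 0.4286
  x_2 = (-2 - (-4)·0.0000 - (-4)·0.0000) / (12) = -0.1667
  x_3 = (6 - (-2)·0.0000 - (-2)·0.0000) / (8) = 0.7500
Iteration 2:
  x_1 = (3 - (-1)·-0.1667 - (4)·0.7500) / (7) = -0.0238
  x_2 = (-2 - (-4)·0.4286 - (-4)·0.7500) / (12) = 0.2262
  x_3 = (6 - (-2)·0.4286 - (-2)·-0.1667) / (8) = 0.8155

(-0.0238, 0.2262, 0.8155)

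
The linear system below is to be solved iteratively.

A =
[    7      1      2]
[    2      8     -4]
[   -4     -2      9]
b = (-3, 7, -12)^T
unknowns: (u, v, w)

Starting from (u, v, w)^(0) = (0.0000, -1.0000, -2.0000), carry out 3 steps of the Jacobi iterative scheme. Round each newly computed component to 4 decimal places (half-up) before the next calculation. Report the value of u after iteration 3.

Iteration 1:
  u = (-3 - (1)·-1.0000 - (2)·-2.0000) / (7) = 0.2857
  v = (7 - (2)·0.0000 - (-4)·-2.0000) / (8) = -0.1250
  w = (-12 - (-4)·0.0000 - (-2)·-1.0000) / (9) = -1.5556
Iteration 2:
  u = (-3 - (1)·-0.1250 - (2)·-1.5556) / (7) = 0.0337
  v = (7 - (2)·0.2857 - (-4)·-1.5556) / (8) = 0.0258
  w = (-12 - (-4)·0.2857 - (-2)·-0.1250) / (9) = -1.2341
Iteration 3:
  u = (-3 - (1)·0.0258 - (2)·-1.2341) / (7) = -0.0797
  v = (7 - (2)·0.0337 - (-4)·-1.2341) / (8) = 0.2495
  w = (-12 - (-4)·0.0337 - (-2)·0.0258) / (9) = -1.3126

-0.0797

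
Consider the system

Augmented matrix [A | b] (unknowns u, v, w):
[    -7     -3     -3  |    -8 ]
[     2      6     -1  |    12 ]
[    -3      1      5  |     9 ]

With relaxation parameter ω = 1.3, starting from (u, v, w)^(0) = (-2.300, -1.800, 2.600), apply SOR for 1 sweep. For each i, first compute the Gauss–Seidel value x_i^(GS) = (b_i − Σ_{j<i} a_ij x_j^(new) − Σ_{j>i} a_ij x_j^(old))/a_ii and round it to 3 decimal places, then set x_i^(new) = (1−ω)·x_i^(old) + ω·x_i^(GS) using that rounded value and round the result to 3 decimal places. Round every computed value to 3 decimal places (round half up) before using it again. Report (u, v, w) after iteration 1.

Iteration 1:
  u: GS value = (-8 - (-3)·-1.800 - (-3)·2.600) / (-7) = 0.800;  u ← (1−ω)·-2.300 + ω·0.800 = 1.730
  v: GS value = (12 - (2)·1.730 - (-1)·2.600) / (6) = 1.857;  v ← (1−ω)·-1.800 + ω·1.857 = 2.954
  w: GS value = (9 - (-3)·1.730 - (1)·2.954) / (5) = 2.247;  w ← (1−ω)·2.600 + ω·2.247 = 2.141

(1.730, 2.954, 2.141)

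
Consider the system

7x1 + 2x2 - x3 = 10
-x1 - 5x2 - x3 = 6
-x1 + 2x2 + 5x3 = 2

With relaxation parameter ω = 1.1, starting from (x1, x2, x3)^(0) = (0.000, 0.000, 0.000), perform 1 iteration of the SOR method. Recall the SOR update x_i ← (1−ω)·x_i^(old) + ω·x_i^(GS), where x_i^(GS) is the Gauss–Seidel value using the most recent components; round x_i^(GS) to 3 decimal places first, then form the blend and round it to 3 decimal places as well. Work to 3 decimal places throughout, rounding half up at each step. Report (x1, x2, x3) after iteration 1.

(1.572, -1.665, 1.518)

Iteration 1:
  x1: GS value = (10 - (2)·0.000 - (-1)·0.000) / (7) = 1.429;  x1 ← (1−ω)·0.000 + ω·1.429 = 1.572
  x2: GS value = (6 - (-1)·1.572 - (-1)·0.000) / (-5) = -1.514;  x2 ← (1−ω)·0.000 + ω·-1.514 = -1.665
  x3: GS value = (2 - (-1)·1.572 - (2)·-1.665) / (5) = 1.380;  x3 ← (1−ω)·0.000 + ω·1.380 = 1.518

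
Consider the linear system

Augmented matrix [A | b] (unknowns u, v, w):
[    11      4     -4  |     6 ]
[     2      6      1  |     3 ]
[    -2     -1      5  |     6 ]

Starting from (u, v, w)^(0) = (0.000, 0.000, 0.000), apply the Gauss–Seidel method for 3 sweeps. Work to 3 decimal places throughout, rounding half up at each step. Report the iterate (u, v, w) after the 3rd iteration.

Iteration 1:
  u = (6 - (4)·0.000 - (-4)·0.000) / (11) = 0.545
  v = (3 - (2)·0.545 - (1)·0.000) / (6) = 0.318
  w = (6 - (-2)·0.545 - (-1)·0.318) / (5) = 1.482
Iteration 2:
  u = (6 - (4)·0.318 - (-4)·1.482) / (11) = 0.969
  v = (3 - (2)·0.969 - (1)·1.482) / (6) = -0.070
  w = (6 - (-2)·0.969 - (-1)·-0.070) / (5) = 1.574
Iteration 3:
  u = (6 - (4)·-0.070 - (-4)·1.574) / (11) = 1.143
  v = (3 - (2)·1.143 - (1)·1.574) / (6) = -0.143
  w = (6 - (-2)·1.143 - (-1)·-0.143) / (5) = 1.629

(1.143, -0.143, 1.629)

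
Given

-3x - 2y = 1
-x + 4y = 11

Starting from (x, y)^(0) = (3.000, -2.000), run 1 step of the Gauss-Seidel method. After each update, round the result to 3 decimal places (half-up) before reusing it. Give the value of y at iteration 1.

Iteration 1:
  x = (1 - (-2)·-2.000) / (-3) = 1.000
  y = (11 - (-1)·1.000) / (4) = 3.000

3.000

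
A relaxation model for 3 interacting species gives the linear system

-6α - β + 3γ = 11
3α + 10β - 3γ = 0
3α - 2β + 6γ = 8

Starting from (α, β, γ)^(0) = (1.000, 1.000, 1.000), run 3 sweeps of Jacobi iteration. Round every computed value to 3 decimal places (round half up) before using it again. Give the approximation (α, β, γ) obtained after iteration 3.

(-0.925, 1.000, 2.225)

Iteration 1:
  α = (11 - (-1)·1.000 - (3)·1.000) / (-6) = -1.500
  β = (0 - (3)·1.000 - (-3)·1.000) / (10) = 0.000
  γ = (8 - (3)·1.000 - (-2)·1.000) / (6) = 1.167
Iteration 2:
  α = (11 - (-1)·0.000 - (3)·1.167) / (-6) = -1.250
  β = (0 - (3)·-1.500 - (-3)·1.167) / (10) = 0.800
  γ = (8 - (3)·-1.500 - (-2)·0.000) / (6) = 2.083
Iteration 3:
  α = (11 - (-1)·0.800 - (3)·2.083) / (-6) = -0.925
  β = (0 - (3)·-1.250 - (-3)·2.083) / (10) = 1.000
  γ = (8 - (3)·-1.250 - (-2)·0.800) / (6) = 2.225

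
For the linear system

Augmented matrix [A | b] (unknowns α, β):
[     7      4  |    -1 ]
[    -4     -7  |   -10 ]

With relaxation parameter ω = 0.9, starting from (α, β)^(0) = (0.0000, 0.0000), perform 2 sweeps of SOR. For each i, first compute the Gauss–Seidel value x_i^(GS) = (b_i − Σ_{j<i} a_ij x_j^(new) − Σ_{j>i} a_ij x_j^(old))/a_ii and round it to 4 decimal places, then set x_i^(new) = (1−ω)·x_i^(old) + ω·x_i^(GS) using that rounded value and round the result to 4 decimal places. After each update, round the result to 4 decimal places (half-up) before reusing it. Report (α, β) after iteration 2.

Iteration 1:
  α: GS value = (-1 - (4)·0.0000) / (7) = -0.1429;  α ← (1−ω)·0.0000 + ω·-0.1429 = -0.1286
  β: GS value = (-10 - (-4)·-0.1286) / (-7) = 1.5021;  β ← (1−ω)·0.0000 + ω·1.5021 = 1.3519
Iteration 2:
  α: GS value = (-1 - (4)·1.3519) / (7) = -0.9154;  α ← (1−ω)·-0.1286 + ω·-0.9154 = -0.8367
  β: GS value = (-10 - (-4)·-0.8367) / (-7) = 1.9067;  β ← (1−ω)·1.3519 + ω·1.9067 = 1.8512

(-0.8367, 1.8512)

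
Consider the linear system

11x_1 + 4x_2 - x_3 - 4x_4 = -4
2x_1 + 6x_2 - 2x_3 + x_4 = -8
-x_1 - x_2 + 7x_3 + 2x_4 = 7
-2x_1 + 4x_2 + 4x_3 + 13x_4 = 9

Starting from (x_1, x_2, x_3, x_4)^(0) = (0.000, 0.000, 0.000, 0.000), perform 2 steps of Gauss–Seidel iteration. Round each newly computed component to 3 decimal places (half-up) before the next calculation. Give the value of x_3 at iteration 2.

0.649

Iteration 1:
  x_1 = (-4 - (4)·0.000 - (-1)·0.000 - (-4)·0.000) / (11) = -0.364
  x_2 = (-8 - (2)·-0.364 - (-2)·0.000 - (1)·0.000) / (6) = -1.212
  x_3 = (7 - (-1)·-0.364 - (-1)·-1.212 - (2)·0.000) / (7) = 0.775
  x_4 = (9 - (-2)·-0.364 - (4)·-1.212 - (4)·0.775) / (13) = 0.771
Iteration 2:
  x_1 = (-4 - (4)·-1.212 - (-1)·0.775 - (-4)·0.771) / (11) = 0.428
  x_2 = (-8 - (2)·0.428 - (-2)·0.775 - (1)·0.771) / (6) = -1.346
  x_3 = (7 - (-1)·0.428 - (-1)·-1.346 - (2)·0.771) / (7) = 0.649
  x_4 = (9 - (-2)·0.428 - (4)·-1.346 - (4)·0.649) / (13) = 0.973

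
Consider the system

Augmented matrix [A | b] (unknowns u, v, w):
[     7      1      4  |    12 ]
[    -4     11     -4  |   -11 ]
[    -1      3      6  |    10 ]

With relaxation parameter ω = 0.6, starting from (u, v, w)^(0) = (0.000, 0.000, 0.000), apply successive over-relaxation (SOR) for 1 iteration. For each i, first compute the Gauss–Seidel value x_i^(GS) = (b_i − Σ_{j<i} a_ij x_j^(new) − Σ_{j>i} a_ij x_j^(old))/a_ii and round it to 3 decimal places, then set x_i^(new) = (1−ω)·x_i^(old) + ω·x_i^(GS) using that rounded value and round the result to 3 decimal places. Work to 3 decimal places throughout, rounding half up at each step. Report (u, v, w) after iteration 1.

Iteration 1:
  u: GS value = (12 - (1)·0.000 - (4)·0.000) / (7) = 1.714;  u ← (1−ω)·0.000 + ω·1.714 = 1.028
  v: GS value = (-11 - (-4)·1.028 - (-4)·0.000) / (11) = -0.626;  v ← (1−ω)·0.000 + ω·-0.626 = -0.376
  w: GS value = (10 - (-1)·1.028 - (3)·-0.376) / (6) = 2.026;  w ← (1−ω)·0.000 + ω·2.026 = 1.216

(1.028, -0.376, 1.216)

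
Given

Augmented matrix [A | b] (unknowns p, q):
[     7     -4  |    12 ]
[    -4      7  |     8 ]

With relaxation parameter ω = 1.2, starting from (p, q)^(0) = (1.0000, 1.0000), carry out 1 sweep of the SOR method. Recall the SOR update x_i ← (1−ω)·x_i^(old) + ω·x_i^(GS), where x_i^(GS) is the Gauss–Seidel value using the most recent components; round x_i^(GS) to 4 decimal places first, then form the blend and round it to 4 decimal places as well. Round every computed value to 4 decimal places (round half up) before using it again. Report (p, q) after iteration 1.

Iteration 1:
  p: GS value = (12 - (-4)·1.0000) / (7) = 2.2857;  p ← (1−ω)·1.0000 + ω·2.2857 = 2.5428
  q: GS value = (8 - (-4)·2.5428) / (7) = 2.5959;  q ← (1−ω)·1.0000 + ω·2.5959 = 2.9151

(2.5428, 2.9151)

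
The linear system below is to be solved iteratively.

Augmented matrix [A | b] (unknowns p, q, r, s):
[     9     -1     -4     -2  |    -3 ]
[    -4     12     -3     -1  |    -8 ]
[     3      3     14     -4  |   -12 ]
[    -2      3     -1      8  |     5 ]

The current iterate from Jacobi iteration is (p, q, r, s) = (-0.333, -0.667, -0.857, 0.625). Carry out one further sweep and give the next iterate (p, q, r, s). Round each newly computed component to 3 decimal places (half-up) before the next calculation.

(-0.649, -0.940, -0.464, 0.685)

One sweep:
  p = (-3 - (-1)·-0.667 - (-4)·-0.857 - (-2)·0.625) / (9) = -0.649
  q = (-8 - (-4)·-0.333 - (-3)·-0.857 - (-1)·0.625) / (12) = -0.940
  r = (-12 - (3)·-0.333 - (3)·-0.667 - (-4)·0.625) / (14) = -0.464
  s = (5 - (-2)·-0.333 - (3)·-0.667 - (-1)·-0.857) / (8) = 0.685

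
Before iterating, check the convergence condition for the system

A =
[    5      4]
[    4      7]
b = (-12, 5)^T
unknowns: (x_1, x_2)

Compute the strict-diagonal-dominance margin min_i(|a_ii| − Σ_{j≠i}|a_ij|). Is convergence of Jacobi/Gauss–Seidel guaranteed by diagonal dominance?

1

row 1: |5| − (4) = 1
row 2: |7| − (4) = 3
minimum over rows = 1 → strictly diagonally dominant (convergence guaranteed)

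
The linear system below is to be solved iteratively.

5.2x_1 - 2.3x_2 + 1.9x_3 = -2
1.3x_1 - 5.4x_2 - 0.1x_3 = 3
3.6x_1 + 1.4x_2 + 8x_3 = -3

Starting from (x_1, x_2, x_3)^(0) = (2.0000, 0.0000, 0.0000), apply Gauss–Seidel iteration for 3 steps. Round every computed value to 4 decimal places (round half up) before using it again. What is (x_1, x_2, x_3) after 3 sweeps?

(-0.7109, -0.7274, 0.0722)

Iteration 1:
  x_1 = (-2 - (-2.3)·0.0000 - (1.9)·0.0000) / (5.2) = -0.3846
  x_2 = (3 - (1.3)·-0.3846 - (-0.1)·0.0000) / (-5.4) = -0.6481
  x_3 = (-3 - (3.6)·-0.3846 - (1.4)·-0.6481) / (8) = -0.0885
Iteration 2:
  x_1 = (-2 - (-2.3)·-0.6481 - (1.9)·-0.0885) / (5.2) = -0.6389
  x_2 = (3 - (1.3)·-0.6389 - (-0.1)·-0.0885) / (-5.4) = -0.7077
  x_3 = (-3 - (3.6)·-0.6389 - (1.4)·-0.7077) / (8) = 0.0364
Iteration 3:
  x_1 = (-2 - (-2.3)·-0.7077 - (1.9)·0.0364) / (5.2) = -0.7109
  x_2 = (3 - (1.3)·-0.7109 - (-0.1)·0.0364) / (-5.4) = -0.7274
  x_3 = (-3 - (3.6)·-0.7109 - (1.4)·-0.7274) / (8) = 0.0722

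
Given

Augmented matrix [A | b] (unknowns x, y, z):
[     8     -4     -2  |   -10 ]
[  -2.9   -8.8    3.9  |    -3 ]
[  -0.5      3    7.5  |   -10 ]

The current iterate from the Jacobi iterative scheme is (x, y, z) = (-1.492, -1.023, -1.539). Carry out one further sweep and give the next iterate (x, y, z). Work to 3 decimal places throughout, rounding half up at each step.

(-2.146, 0.151, -1.024)

One sweep:
  x = (-10 - (-4)·-1.023 - (-2)·-1.539) / (8) = -2.146
  y = (-3 - (-2.9)·-1.492 - (3.9)·-1.539) / (-8.8) = 0.151
  z = (-10 - (-0.5)·-1.492 - (3)·-1.023) / (7.5) = -1.024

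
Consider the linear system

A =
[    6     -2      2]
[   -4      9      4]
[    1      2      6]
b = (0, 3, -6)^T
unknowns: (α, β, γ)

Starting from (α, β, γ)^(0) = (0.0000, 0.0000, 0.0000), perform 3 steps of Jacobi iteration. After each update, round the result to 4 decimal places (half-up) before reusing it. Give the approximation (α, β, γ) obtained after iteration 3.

Iteration 1:
  α = (0 - (-2)·0.0000 - (2)·0.0000) / (6) = 0.0000
  β = (3 - (-4)·0.0000 - (4)·0.0000) / (9) = 0.3333
  γ = (-6 - (1)·0.0000 - (2)·0.0000) / (6) = -1.0000
Iteration 2:
  α = (0 - (-2)·0.3333 - (2)·-1.0000) / (6) = 0.4444
  β = (3 - (-4)·0.0000 - (4)·-1.0000) / (9) = 0.7778
  γ = (-6 - (1)·0.0000 - (2)·0.3333) / (6) = -1.1111
Iteration 3:
  α = (0 - (-2)·0.7778 - (2)·-1.1111) / (6) = 0.6296
  β = (3 - (-4)·0.4444 - (4)·-1.1111) / (9) = 1.0247
  γ = (-6 - (1)·0.4444 - (2)·0.7778) / (6) = -1.3333

(0.6296, 1.0247, -1.3333)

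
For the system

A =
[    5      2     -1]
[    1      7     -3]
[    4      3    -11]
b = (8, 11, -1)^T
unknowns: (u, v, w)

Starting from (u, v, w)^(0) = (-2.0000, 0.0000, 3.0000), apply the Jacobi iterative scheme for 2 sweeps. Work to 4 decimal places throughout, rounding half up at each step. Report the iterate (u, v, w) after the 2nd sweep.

Iteration 1:
  u = (8 - (2)·0.0000 - (-1)·3.0000) / (5) = 2.2000
  v = (11 - (1)·-2.0000 - (-3)·3.0000) / (7) = 3.1429
  w = (-1 - (4)·-2.0000 - (3)·0.0000) / (-11) = -0.6364
Iteration 2:
  u = (8 - (2)·3.1429 - (-1)·-0.6364) / (5) = 0.2156
  v = (11 - (1)·2.2000 - (-3)·-0.6364) / (7) = 0.9844
  w = (-1 - (4)·2.2000 - (3)·3.1429) / (-11) = 1.7481

(0.2156, 0.9844, 1.7481)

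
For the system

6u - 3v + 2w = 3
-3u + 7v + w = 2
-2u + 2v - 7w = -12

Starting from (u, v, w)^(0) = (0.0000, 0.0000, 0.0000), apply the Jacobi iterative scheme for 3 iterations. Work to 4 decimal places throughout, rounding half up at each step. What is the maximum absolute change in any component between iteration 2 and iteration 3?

Iteration 1:
  u = (3 - (-3)·0.0000 - (2)·0.0000) / (6) = 0.5000
  v = (2 - (-3)·0.0000 - (1)·0.0000) / (7) = 0.2857
  w = (-12 - (-2)·0.0000 - (2)·0.0000) / (-7) = 1.7143
Iteration 2:
  u = (3 - (-3)·0.2857 - (2)·1.7143) / (6) = 0.0714
  v = (2 - (-3)·0.5000 - (1)·1.7143) / (7) = 0.2551
  w = (-12 - (-2)·0.5000 - (2)·0.2857) / (-7) = 1.6531
Iteration 3:
  u = (3 - (-3)·0.2551 - (2)·1.6531) / (6) = 0.0765
  v = (2 - (-3)·0.0714 - (1)·1.6531) / (7) = 0.0802
  w = (-12 - (-2)·0.0714 - (2)·0.2551) / (-7) = 1.7668
Change: (0.0051, -0.1749, 0.1137) → max |·| = 0.1749

0.1749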